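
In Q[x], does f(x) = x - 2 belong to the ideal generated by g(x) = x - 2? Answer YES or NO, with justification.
In Q[x] the ideal (g) consists of all multiples of g, so f ∈ (g) iff g | f, i.e. iff the remainder of f on division by g is 0. Divide f by g (g is monic, so eliminate the leading term of the running remainder at each step):
  leading term x: subtract (1)·g(x) = x - 2, leaving 0
The remainder is 0, so f(x) = g(x) · h(x) with h(x) = 1. Hence g | f, i.e. f ∈ (g).

Final answer: YES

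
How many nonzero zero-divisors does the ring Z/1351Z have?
Z/1351Z has 198 nonzero zero-divisors

In Z/1351Z each nonzero element is either a unit (gcd with 1351 is 1) or a zero-divisor (gcd > 1). The number of units is φ(1351): factorise 1351 = 7 · 193, so φ(1351) = (7 − 1) · (193 − 1) = 6 · 192 = 1152. The nonzero elements number 1351 − 1 = 1350. Hence the nonzero zero-divisors number 1350 − 1152 = 198.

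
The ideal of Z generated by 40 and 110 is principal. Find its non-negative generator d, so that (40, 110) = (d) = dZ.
In the PID Z, (a, b) is generated by gcd(a, b). Compute gcd(110, 40) with the extended Euclidean algorithm, tracking rows (r, s, t) with s·110 + t·40 = r:
  row A: (110, 1, 0)   [1·110 + 0·40 = 110]
  row B: (40, 0, 1)   [0·110 + 1·40 = 40]
  110 = 2·40 + 30   → row C = row A − 2·row B = (30, 1, −2)   [check: 1·110 − 2·40 = 30]
  40 = 1·30 + 10   → row D = row B − 1·row C = (10, −1, 3)   [check: −1·110 + 3·40 = 10]
  30 = 3·10 + 0   → remainder 0, stop. gcd = 10 (last nonzero row D).
So gcd(40, 110) = 10, with Bézout identity −1·110 + 3·40 = 10. Containment (⊇): the Bézout identity exhibits 10 as an element of (40, 110), giving (10) ⊆ (40, 110). Containment (⊆): since 10 | 40 and 10 | 110 (40 = 10·4, 110 = 10·11), every Z-linear combination of 40 and 110 is divisible by 10, so (40, 110) ⊆ (10). Therefore (40, 110) = (10), d = 10.

Final answer: (40, 110) = (10); d = 10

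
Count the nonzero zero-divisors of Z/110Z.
Z/110Z has 69 nonzero zero-divisors

In Z/110Z each nonzero element is either a unit (gcd with 110 is 1) or a zero-divisor (gcd > 1). The number of units is φ(110): factorise 110 = 2 · 5 · 11, so φ(110) = (2 − 1) · (5 − 1) · (11 − 1) = 1 · 4 · 10 = 40. The nonzero elements number 110 − 1 = 109. Hence the nonzero zero-divisors number 109 − 40 = 69.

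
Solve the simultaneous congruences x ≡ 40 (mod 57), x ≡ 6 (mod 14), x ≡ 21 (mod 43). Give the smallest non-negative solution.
x ≡ 20446 (mod 34314); the representative in [0, 34314) is 20446

The moduli 57, 14, 43 are pairwise coprime, so by the CRT there is a unique solution mod 57·14·43 = 34314.
Solve by successive substitution. Start with x ≡ 40 (mod 57).
  Combine with x ≡ 6 (mod 14): write x = 40 + 57·t and require 40 + 57·t ≡ 6 (mod 14), i.e. 57·t ≡ 6 − 40 ≡ 8 (mod 14). Since 57^(−1) ≡ 1 (mod 14) (57 ≡ 1 (mod 14)), t ≡ 1·8 ≡ 8 (mod 14). So x ≡ 40 + 57·8 = 496 (mod 798).
  Combine with x ≡ 21 (mod 43): write x = 496 + 798·t and require 496 + 798·t ≡ 21 (mod 43), i.e. 798·t ≡ 21 − 496 ≡ 41 (mod 43). Since 798^(−1) ≡ 9 (mod 43) (798 ≡ 24 (mod 43)), t ≡ 9·41 ≡ 25 (mod 43). So x ≡ 496 + 798·25 = 20446 (mod 34314).
Unique solution in [0, 34314): x = 20446.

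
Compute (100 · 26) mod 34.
16

Reduce the factors first: 100 ≡ 32 (mod 34), so 100 · 26 ≡ 32 · 26 (mod 34). 32 · 26 = 832. Dividing by 34: 832 = 24·34 + 16. So (100 · 26) mod 34 = 16.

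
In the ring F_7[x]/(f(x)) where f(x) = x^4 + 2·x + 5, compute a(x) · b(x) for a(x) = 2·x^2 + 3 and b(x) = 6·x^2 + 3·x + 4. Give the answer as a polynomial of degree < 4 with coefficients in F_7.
a · b ≡ 6·x^3 + 5·x^2 + 6·x + 1 (mod f(x))

Multiply as integer polynomials: a · b = 12·x^4 + 6·x^3 + 26·x^2 + 9·x + 12. Reducing coefficients mod 7: a · b ≡ 5·x^4 + 6·x^3 + 5·x^2 + 2·x + 5. Now divide by f(x) = x^4 + 2·x + 5 in F_7[x], eliminating the leading term at each step:
  leading term 5·x^4: subtract (5)·f(x) = 5·x^4 + 3·x + 4, leaving 6·x^3 + 5·x^2 + 6·x + 1 (coefficients mod 7)
The degree is now < 4, so this is the remainder. Hence a · b ≡ 6·x^3 + 5·x^2 + 6·x + 1 in F_7[x]/(f).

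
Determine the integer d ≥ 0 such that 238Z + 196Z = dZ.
In the PID Z, (a, b) is generated by gcd(a, b). Compute gcd(238, 196) with the extended Euclidean algorithm, tracking rows (r, s, t) with s·238 + t·196 = r:
  row A: (238, 1, 0)   [1·238 + 0·196 = 238]
  row B: (196, 0, 1)   [0·238 + 1·196 = 196]
  238 = 1·196 + 42   → row C = row A − 1·row B = (42, 1, −1)   [check: 1·238 − 1·196 = 42]
  196 = 4·42 + 28   → row D = row B − 4·row C = (28, −4, 5)   [check: −4·238 + 5·196 = 28]
  42 = 1·28 + 14   → row E = row C − 1·row D = (14, 5, −6)   [check: 5·238 − 6·196 = 14]
  28 = 2·14 + 0   → remainder 0, stop. gcd = 14 (last nonzero row E).
So gcd(238, 196) = 14, with Bézout identity 5·238 − 6·196 = 14. Containment (⊇): the Bézout identity exhibits 14 as an element of (238, 196), giving (14) ⊆ (238, 196). Containment (⊆): since 14 | 238 and 14 | 196 (238 = 14·17, 196 = 14·14), every Z-linear combination of 238 and 196 is divisible by 14, so (238, 196) ⊆ (14). Therefore (238, 196) = (14), d = 14.

Final answer: (238, 196) = (14); d = 14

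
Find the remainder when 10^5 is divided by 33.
Use repeated squaring. Binary(5) = 101. Walk through the bits of the exponent 5 left-to-right: at each bit after the leading one, square the running value, then multiply by 10 if the bit is 1 (always reducing mod 33):
  bit 1 = 1 (leading): start with 10.
  bit 2 = 0: square 10^2 = 100 ≡ 1 (mod 33).
  bit 3 = 1: square 1^2 = 1; bit is 1, so multiply 1·10 = 10 (mod 33).
Final value: 10^5 ≡ 10 (mod 33).

Final answer: 10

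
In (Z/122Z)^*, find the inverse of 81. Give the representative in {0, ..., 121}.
Apply the extended Euclidean algorithm to (122, 81), tracking rows (r, s, t) with s·122 + t·81 = r. Each division r_prev = q·r_cur + r_new produces the new row as (previous row) − q·(current row):
  row A: (122, 1, 0)   [1·122 + 0·81 = 122]
  row B: (81, 0, 1)   [0·122 + 1·81 = 81]
  122 = 1·81 + 41   → row C = row A − 1·row B = (41, 1, −1)   [check: 1·122 − 1·81 = 41]
  81 = 1·41 + 40   → row D = row B − 1·row C = (40, −1, 2)   [check: −1·122 + 2·81 = 40]
  41 = 1·40 + 1   → row E = row C − 1·row D = (1, 2, −3)   [check: 2·122 − 3·81 = 1]
  40 = 40·1 + 0   → remainder 0, stop. gcd = 1 (last nonzero row E).
The gcd is 1, so 81 is invertible mod 122. The last nonzero row gives 2·122 − 3·81 = 1, so t = −3. So 81^(−1) ≡ −3 ≡ 119 (mod 122). Verify: 81 · 119 = 9639 ≡ 1 (mod 122). ✓

Final answer: 81^(−1) ≡ 119 (mod 122)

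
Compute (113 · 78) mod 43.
Reduce the factors first: 113 ≡ 27, 78 ≡ 35 (mod 43), so 113 · 78 ≡ 27 · 35 (mod 43). 27 · 35 = 945. Dividing by 43: 945 = 21·43 + 42. So (113 · 78) mod 43 = 42.

Final answer: 42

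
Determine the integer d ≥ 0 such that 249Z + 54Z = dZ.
In the PID Z, (a, b) is generated by gcd(a, b). Compute gcd(249, 54) with the extended Euclidean algorithm, tracking rows (r, s, t) with s·249 + t·54 = r:
  row A: (249, 1, 0)   [1·249 + 0·54 = 249]
  row B: (54, 0, 1)   [0·249 + 1·54 = 54]
  249 = 4·54 + 33   → row C = row A − 4·row B = (33, 1, −4)   [check: 1·249 − 4·54 = 33]
  54 = 1·33 + 21   → row D = row B − 1·row C = (21, −1, 5)   [check: −1·249 + 5·54 = 21]
  33 = 1·21 + 12   → row E = row C − 1·row D = (12, 2, −9)   [check: 2·249 − 9·54 = 12]
  21 = 1·12 + 9   → row F = row D − 1·row E = (9, −3, 14)   [check: −3·249 + 14·54 = 9]
  12 = 1·9 + 3   → row G = row E − 1·row F = (3, 5, −23)   [check: 5·249 − 23·54 = 3]
  9 = 3·3 + 0   → remainder 0, stop. gcd = 3 (last nonzero row G).
So gcd(249, 54) = 3, with Bézout identity 5·249 − 23·54 = 3. Containment (⊇): the Bézout identity exhibits 3 as an element of (249, 54), giving (3) ⊆ (249, 54). Containment (⊆): since 3 | 249 and 3 | 54 (249 = 3·83, 54 = 3·18), every Z-linear combination of 249 and 54 is divisible by 3, so (249, 54) ⊆ (3). Therefore (249, 54) = (3), d = 3.

Final answer: (249, 54) = (3); d = 3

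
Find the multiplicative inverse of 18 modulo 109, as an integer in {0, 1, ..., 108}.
18^(−1) ≡ 103 (mod 109)

Apply the extended Euclidean algorithm to (109, 18), tracking rows (r, s, t) with s·109 + t·18 = r. Each division r_prev = q·r_cur + r_new produces the new row as (previous row) − q·(current row):
  row A: (109, 1, 0)   [1·109 + 0·18 = 109]
  row B: (18, 0, 1)   [0·109 + 1·18 = 18]
  109 = 6·18 + 1   → row C = row A − 6·row B = (1, 1, −6)   [check: 1·109 − 6·18 = 1]
  18 = 18·1 + 0   → remainder 0, stop. gcd = 1 (last nonzero row C).
The gcd is 1, so 18 is invertible mod 109. The last nonzero row gives 1·109 − 6·18 = 1, so t = −6. So 18^(−1) ≡ −6 ≡ 103 (mod 109). Verify: 18 · 103 = 1854 ≡ 1 (mod 109). ✓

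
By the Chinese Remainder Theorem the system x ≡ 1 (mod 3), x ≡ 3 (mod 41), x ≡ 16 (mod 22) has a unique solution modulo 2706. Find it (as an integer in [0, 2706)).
The moduli 3, 41, 22 are pairwise coprime, so by the CRT there is a unique solution mod 3·41·22 = 2706.
Solve by successive substitution. Start with x ≡ 1 (mod 3).
  Combine with x ≡ 3 (mod 41): write x = 1 + 3·t and require 1 + 3·t ≡ 3 (mod 41), i.e. 3·t ≡ 3 − 1 ≡ 2 (mod 41). Since 3^(−1) ≡ 14 (mod 41), t ≡ 14·2 ≡ 28 (mod 41). So x ≡ 1 + 3·28 = 85 (mod 123).
  Combine with x ≡ 16 (mod 22): write x = 85 + 123·t and require 85 + 123·t ≡ 16 (mod 22), i.e. 123·t ≡ 16 − 85 ≡ 19 (mod 22). Since 123^(−1) ≡ 17 (mod 22) (123 ≡ 13 (mod 22)), t ≡ 17·19 ≡ 15 (mod 22). So x ≡ 85 + 123·15 = 1930 (mod 2706).
Unique solution in [0, 2706): x = 1930.

Final answer: x ≡ 1930 (mod 2706); the representative in [0, 2706) is 1930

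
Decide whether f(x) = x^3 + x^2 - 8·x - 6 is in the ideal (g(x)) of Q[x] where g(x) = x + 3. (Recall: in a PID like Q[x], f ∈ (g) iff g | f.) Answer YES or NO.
In Q[x] the ideal (g) consists of all multiples of g, so f ∈ (g) iff g | f, i.e. iff the remainder of f on division by g is 0. Divide f by g (g is monic, so eliminate the leading term of the running remainder at each step):
  leading term x^3: subtract (x^2)·g(x) = x^3 + 3·x^2, leaving -2·x^2 - 8·x - 6
  leading term -2·x^2: subtract (-2·x)·g(x) = -2·x^2 - 6·x, leaving -2·x - 6
  leading term -2·x: subtract (-2)·g(x) = -2·x - 6, leaving 0
The remainder is 0, so f(x) = g(x) · h(x) with h(x) = x^2 - 2·x - 2. Hence g | f, i.e. f ∈ (g).

Final answer: YES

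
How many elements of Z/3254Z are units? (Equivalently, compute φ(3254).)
Z/3254Z has φ(3254) = 1626 units

An element a ∈ Z/3254Z is a unit iff gcd(a, 3254) = 1, so the number of units is φ(3254). φ is multiplicative, with φ(p^e) = p^e − p^(e−1). Factorise 3254 = 2 · 1627. Then
  φ(3254) = (2 − 1) · (1627 − 1) = 1 · 1626 = 1626.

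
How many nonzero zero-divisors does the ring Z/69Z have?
In Z/69Z each nonzero element is either a unit (gcd with 69 is 1) or a zero-divisor (gcd > 1). The number of units is φ(69): factorise 69 = 3 · 23, so φ(69) = (3 − 1) · (23 − 1) = 2 · 22 = 44. The nonzero elements number 69 − 1 = 68. Hence the nonzero zero-divisors number 68 − 44 = 24.

Final answer: Z/69Z has 24 nonzero zero-divisors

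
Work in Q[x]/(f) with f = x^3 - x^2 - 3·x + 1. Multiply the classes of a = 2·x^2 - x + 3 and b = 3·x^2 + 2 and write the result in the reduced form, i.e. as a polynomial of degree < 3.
First multiply in Q[x] without reducing: a · b = 6·x^4 - 3·x^3 + 13·x^2 - 2·x + 6. Now divide by f(x) = x^3 - x^2 - 3·x + 1, eliminating the leading term at each step:
  leading term 6·x^4: subtract (6·x)·f(x) = 6·x^4 - 6·x^3 - 18·x^2 + 6·x, leaving 3·x^3 + 31·x^2 - 8·x + 6
  leading term 3·x^3: subtract (3)·f(x) = 3·x^3 - 3·x^2 - 9·x + 3, leaving 34·x^2 + x + 3
The degree is now < 3, so this is the remainder. Hence a · b ≡ 34·x^2 + x + 3 in Q[x]/(f).

Final answer: a · b ≡ 34·x^2 + x + 3 (mod f(x))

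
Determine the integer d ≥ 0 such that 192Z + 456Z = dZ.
(192, 456) = (24); d = 24

In the PID Z, (a, b) is generated by gcd(a, b). Compute gcd(456, 192) with the extended Euclidean algorithm, tracking rows (r, s, t) with s·456 + t·192 = r:
  row A: (456, 1, 0)   [1·456 + 0·192 = 456]
  row B: (192, 0, 1)   [0·456 + 1·192 = 192]
  456 = 2·192 + 72   → row C = row A − 2·row B = (72, 1, −2)   [check: 1·456 − 2·192 = 72]
  192 = 2·72 + 48   → row D = row B − 2·row C = (48, −2, 5)   [check: −2·456 + 5·192 = 48]
  72 = 1·48 + 24   → row E = row C − 1·row D = (24, 3, −7)   [check: 3·456 − 7·192 = 24]
  48 = 2·24 + 0   → remainder 0, stop. gcd = 24 (last nonzero row E).
So gcd(192, 456) = 24, with Bézout identity 3·456 − 7·192 = 24. Containment (⊇): the Bézout identity exhibits 24 as an element of (192, 456), giving (24) ⊆ (192, 456). Containment (⊆): since 24 | 192 and 24 | 456 (192 = 24·8, 456 = 24·19), every Z-linear combination of 192 and 456 is divisible by 24, so (192, 456) ⊆ (24). Therefore (192, 456) = (24), d = 24.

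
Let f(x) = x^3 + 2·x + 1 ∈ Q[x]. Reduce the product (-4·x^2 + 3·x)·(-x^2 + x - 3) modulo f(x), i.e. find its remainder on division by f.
First multiply in Q[x] without reducing: a · b = 4·x^4 - 7·x^3 + 15·x^2 - 9·x. Now divide by f(x) = x^3 + 2·x + 1, eliminating the leading term at each step:
  leading term 4·x^4: subtract (4·x)·f(x) = 4·x^4 + 8·x^2 + 4·x, leaving -7·x^3 + 7·x^2 - 13·x
  leading term -7·x^3: subtract (-7)·f(x) = -7·x^3 - 14·x - 7, leaving 7·x^2 + x + 7
The degree is now < 3, so this is the remainder. Hence a · b ≡ 7·x^2 + x + 7 in Q[x]/(f).

Final answer: a · b ≡ 7·x^2 + x + 7 (mod f(x))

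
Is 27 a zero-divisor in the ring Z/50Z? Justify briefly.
gcd(27, 50) = 1, so 27 is a unit in Z/50Z (it has a multiplicative inverse). A unit cannot be a zero-divisor: if 27·b ≡ 0 then multiplying both sides by 27^(−1) gives b ≡ 0. So 27 is not a zero-divisor.

Final answer: NO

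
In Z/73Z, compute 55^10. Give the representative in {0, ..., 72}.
Use repeated squaring. Binary(10) = 1010. Walk through the bits of the exponent 10 left-to-right: at each bit after the leading one, square the running value, then multiply by 55 if the bit is 1 (always reducing mod 73):
  bit 1 = 1 (leading): start with 55.
  bit 2 = 0: square 55^2 = 3025 ≡ 32 (mod 73).
  bit 3 = 1: square 32^2 = 1024 ≡ 2; bit is 1, so multiply 2·55 = 110 ≡ 37 (mod 73).
  bit 4 = 0: square 37^2 = 1369 ≡ 55 (mod 73).
Final value: 55^10 ≡ 55 (mod 73).

Final answer: 55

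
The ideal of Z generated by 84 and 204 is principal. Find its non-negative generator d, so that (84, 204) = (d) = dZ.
(84, 204) = (12); d = 12

In the PID Z, (a, b) is generated by gcd(a, b). Compute gcd(204, 84) with the extended Euclidean algorithm, tracking rows (r, s, t) with s·204 + t·84 = r:
  row A: (204, 1, 0)   [1·204 + 0·84 = 204]
  row B: (84, 0, 1)   [0·204 + 1·84 = 84]
  204 = 2·84 + 36   → row C = row A − 2·row B = (36, 1, −2)   [check: 1·204 − 2·84 = 36]
  84 = 2·36 + 12   → row D = row B − 2·row C = (12, −2, 5)   [check: −2·204 + 5·84 = 12]
  36 = 3·12 + 0   → remainder 0, stop. gcd = 12 (last nonzero row D).
So gcd(84, 204) = 12, with Bézout identity −2·204 + 5·84 = 12. Containment (⊇): the Bézout identity exhibits 12 as an element of (84, 204), giving (12) ⊆ (84, 204). Containment (⊆): since 12 | 84 and 12 | 204 (84 = 12·7, 204 = 12·17), every Z-linear combination of 84 and 204 is divisible by 12, so (84, 204) ⊆ (12). Therefore (84, 204) = (12), d = 12.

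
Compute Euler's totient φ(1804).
φ(1804) = 800

φ is multiplicative, with φ(p^e) = p^e − p^(e−1). Factorise 1804 = 2^2 · 11 · 41. Then
  φ(1804) = (2^2 − 2^1) · (11 − 1) · (41 − 1) = 2 · 10 · 40 = 800.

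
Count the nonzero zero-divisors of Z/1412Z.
In Z/1412Z each nonzero element is either a unit (gcd with 1412 is 1) or a zero-divisor (gcd > 1). The number of units is φ(1412): factorise 1412 = 2^2 · 353, so φ(1412) = (2^2 − 2^1) · (353 − 1) = 2 · 352 = 704. The nonzero elements number 1412 − 1 = 1411. Hence the nonzero zero-divisors number 1411 − 704 = 707.

Final answer: Z/1412Z has 707 nonzero zero-divisors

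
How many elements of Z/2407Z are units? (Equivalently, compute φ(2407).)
Z/2407Z has φ(2407) = 2296 units

An element a ∈ Z/2407Z is a unit iff gcd(a, 2407) = 1, so the number of units is φ(2407). φ is multiplicative, with φ(p^e) = p^e − p^(e−1). Factorise 2407 = 29 · 83. Then
  φ(2407) = (29 − 1) · (83 − 1) = 28 · 82 = 2296.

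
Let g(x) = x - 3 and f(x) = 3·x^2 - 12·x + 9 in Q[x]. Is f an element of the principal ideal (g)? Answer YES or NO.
In Q[x] the ideal (g) consists of all multiples of g, so f ∈ (g) iff g | f, i.e. iff the remainder of f on division by g is 0. Divide f by g (g is monic, so eliminate the leading term of the running remainder at each step):
  leading term 3·x^2: subtract (3·x)·g(x) = 3·x^2 - 9·x, leaving 9 - 3·x
  leading term -3·x: subtract (-3)·g(x) = 9 - 3·x, leaving 0
The remainder is 0, so f(x) = g(x) · h(x) with h(x) = 3·x - 3. Hence g | f, i.e. f ∈ (g).

Final answer: YES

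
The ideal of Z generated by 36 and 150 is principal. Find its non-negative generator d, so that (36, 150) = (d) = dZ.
(36, 150) = (6); d = 6

In the PID Z, (a, b) is generated by gcd(a, b). Compute gcd(150, 36) with the extended Euclidean algorithm, tracking rows (r, s, t) with s·150 + t·36 = r:
  row A: (150, 1, 0)   [1·150 + 0·36 = 150]
  row B: (36, 0, 1)   [0·150 + 1·36 = 36]
  150 = 4·36 + 6   → row C = row A − 4·row B = (6, 1, −4)   [check: 1·150 − 4·36 = 6]
  36 = 6·6 + 0   → remainder 0, stop. gcd = 6 (last nonzero row C).
So gcd(36, 150) = 6, with Bézout identity 1·150 − 4·36 = 6. Containment (⊇): the Bézout identity exhibits 6 as an element of (36, 150), giving (6) ⊆ (36, 150). Containment (⊆): since 6 | 36 and 6 | 150 (36 = 6·6, 150 = 6·25), every Z-linear combination of 36 and 150 is divisible by 6, so (36, 150) ⊆ (6). Therefore (36, 150) = (6), d = 6.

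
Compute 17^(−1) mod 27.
Apply the extended Euclidean algorithm to (27, 17), tracking rows (r, s, t) with s·27 + t·17 = r. Each division r_prev = q·r_cur + r_new produces the new row as (previous row) − q·(current row):
  row A: (27, 1, 0)   [1·27 + 0·17 = 27]
  row B: (17, 0, 1)   [0·27 + 1·17 = 17]
  27 = 1·17 + 10   → row C = row A − 1·row B = (10, 1, −1)   [check: 1·27 − 1·17 = 10]
  17 = 1·10 + 7   → row D = row B − 1·row C = (7, −1, 2)   [check: −1·27 + 2·17 = 7]
  10 = 1·7 + 3   → row E = row C − 1·row D = (3, 2, −3)   [check: 2·27 − 3·17 = 3]
  7 = 2·3 + 1   → row F = row D − 2·row E = (1, −5, 8)   [check: −5·27 + 8·17 = 1]
  3 = 3·1 + 0   → remainder 0, stop. gcd = 1 (last nonzero row F).
The gcd is 1, so 17 is invertible mod 27. The last nonzero row gives −5·27 + 8·17 = 1, so t = 8. So 17^(−1) ≡ 8 (mod 27). Verify: 17 · 8 = 136 ≡ 1 (mod 27). ✓

Final answer: 17^(−1) ≡ 8 (mod 27)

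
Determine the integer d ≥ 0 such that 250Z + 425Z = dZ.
In the PID Z, (a, b) is generated by gcd(a, b). Compute gcd(425, 250) with the extended Euclidean algorithm, tracking rows (r, s, t) with s·425 + t·250 = r:
  row A: (425, 1, 0)   [1·425 + 0·250 = 425]
  row B: (250, 0, 1)   [0·425 + 1·250 = 250]
  425 = 1·250 + 175   → row C = row A − 1·row B = (175, 1, −1)   [check: 1·425 − 1·250 = 175]
  250 = 1·175 + 75   → row D = row B − 1·row C = (75, −1, 2)   [check: −1·425 + 2·250 = 75]
  175 = 2·75 + 25   → row E = row C − 2·row D = (25, 3, −5)   [check: 3·425 − 5·250 = 25]
  75 = 3·25 + 0   → remainder 0, stop. gcd = 25 (last nonzero row E).
So gcd(250, 425) = 25, with Bézout identity 3·425 − 5·250 = 25. Containment (⊇): the Bézout identity exhibits 25 as an element of (250, 425), giving (25) ⊆ (250, 425). Containment (⊆): since 25 | 250 and 25 | 425 (250 = 25·10, 425 = 25·17), every Z-linear combination of 250 and 425 is divisible by 25, so (250, 425) ⊆ (25). Therefore (250, 425) = (25), d = 25.

Final answer: (250, 425) = (25); d = 25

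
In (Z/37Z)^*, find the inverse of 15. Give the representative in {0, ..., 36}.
Apply the extended Euclidean algorithm to (37, 15), tracking rows (r, s, t) with s·37 + t·15 = r. Each division r_prev = q·r_cur + r_new produces the new row as (previous row) − q·(current row):
  row A: (37, 1, 0)   [1·37 + 0·15 = 37]
  row B: (15, 0, 1)   [0·37 + 1·15 = 15]
  37 = 2·15 + 7   → row C = row A − 2·row B = (7, 1, −2)   [check: 1·37 − 2·15 = 7]
  15 = 2·7 + 1   → row D = row B − 2·row C = (1, −2, 5)   [check: −2·37 + 5·15 = 1]
  7 = 7·1 + 0   → remainder 0, stop. gcd = 1 (last nonzero row D).
The gcd is 1, so 15 is invertible mod 37. The last nonzero row gives −2·37 + 5·15 = 1, so t = 5. So 15^(−1) ≡ 5 (mod 37). Verify: 15 · 5 = 75 ≡ 1 (mod 37). ✓

Final answer: 15^(−1) ≡ 5 (mod 37)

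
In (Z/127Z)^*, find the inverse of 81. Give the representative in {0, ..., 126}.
Apply the extended Euclidean algorithm to (127, 81), tracking rows (r, s, t) with s·127 + t·81 = r. Each division r_prev = q·r_cur + r_new produces the new row as (previous row) − q·(current row):
  row A: (127, 1, 0)   [1·127 + 0·81 = 127]
  row B: (81, 0, 1)   [0·127 + 1·81 = 81]
  127 = 1·81 + 46   → row C = row A − 1·row B = (46, 1, −1)   [check: 1·127 − 1·81 = 46]
  81 = 1·46 + 35   → row D = row B − 1·row C = (35, −1, 2)   [check: −1·127 + 2·81 = 35]
  46 = 1·35 + 11   → row E = row C − 1·row D = (11, 2, −3)   [check: 2·127 − 3·81 = 11]
  35 = 3·11 + 2   → row F = row D − 3·row E = (2, −7, 11)   [check: −7·127 + 11·81 = 2]
  11 = 5·2 + 1   → row G = row E − 5·row F = (1, 37, −58)   [check: 37·127 − 58·81 = 1]
  2 = 2·1 + 0   → remainder 0, stop. gcd = 1 (last nonzero row G).
The gcd is 1, so 81 is invertible mod 127. The last nonzero row gives 37·127 − 58·81 = 1, so t = −58. So 81^(−1) ≡ −58 ≡ 69 (mod 127). Verify: 81 · 69 = 5589 ≡ 1 (mod 127). ✓

Final answer: 81^(−1) ≡ 69 (mod 127)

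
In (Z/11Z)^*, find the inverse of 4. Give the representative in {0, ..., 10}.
4^(−1) ≡ 3 (mod 11)

Apply the extended Euclidean algorithm to (11, 4), tracking rows (r, s, t) with s·11 + t·4 = r. Each division r_prev = q·r_cur + r_new produces the new row as (previous row) − q·(current row):
  row A: (11, 1, 0)   [1·11 + 0·4 = 11]
  row B: (4, 0, 1)   [0·11 + 1·4 = 4]
  11 = 2·4 + 3   → row C = row A − 2·row B = (3, 1, −2)   [check: 1·11 − 2·4 = 3]
  4 = 1·3 + 1   → row D = row B − 1·row C = (1, −1, 3)   [check: −1·11 + 3·4 = 1]
  3 = 3·1 + 0   → remainder 0, stop. gcd = 1 (last nonzero row D).
The gcd is 1, so 4 is invertible mod 11. The last nonzero row gives −1·11 + 3·4 = 1, so t = 3. So 4^(−1) ≡ 3 (mod 11). Verify: 4 · 3 = 12 ≡ 1 (mod 11). ✓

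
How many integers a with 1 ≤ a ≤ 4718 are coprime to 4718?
2016

The number of a ∈ {1, ..., 4718} with gcd(a, 4718) = 1 is by definition Euler's totient φ(4718). φ is multiplicative, with φ(p^e) = p^e − p^(e−1). Factorise 4718 = 2 · 7 · 337. Then
  φ(4718) = (2 − 1) · (7 − 1) · (337 − 1) = 1 · 6 · 336 = 2016.
So there are 2016 such integers.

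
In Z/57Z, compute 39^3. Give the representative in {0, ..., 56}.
39

Use repeated squaring. Binary(3) = 11. Walk through the bits of the exponent 3 left-to-right: at each bit after the leading one, square the running value, then multiply by 39 if the bit is 1 (always reducing mod 57):
  bit 1 = 1 (leading): start with 39.
  bit 2 = 1: square 39^2 = 1521 ≡ 39; bit is 1, so multiply 39·39 = 1521 ≡ 39 (mod 57).
Final value: 39^3 ≡ 39 (mod 57).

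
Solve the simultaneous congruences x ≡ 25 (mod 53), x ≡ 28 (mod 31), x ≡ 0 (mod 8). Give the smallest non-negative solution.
x ≡ 12056 (mod 13144); the representative in [0, 13144) is 12056

The moduli 53, 31, 8 are pairwise coprime, so by the CRT there is a unique solution mod 53·31·8 = 13144.
Solve by successive substitution. Start with x ≡ 25 (mod 53).
  Combine with x ≡ 28 (mod 31): write x = 25 + 53·t and require 25 + 53·t ≡ 28 (mod 31), i.e. 53·t ≡ 28 − 25 ≡ 3 (mod 31). Since 53^(−1) ≡ 24 (mod 31) (53 ≡ 22 (mod 31)), t ≡ 24·3 ≡ 10 (mod 31). So x ≡ 25 + 53·10 = 555 (mod 1643).
  Combine with x ≡ 0 (mod 8): write x = 555 + 1643·t and require 555 + 1643·t ≡ 0 (mod 8), i.e. 1643·t ≡ 0 − 555 ≡ 5 (mod 8). Since 1643^(−1) ≡ 3 (mod 8) (1643 ≡ 3 (mod 8)), t ≡ 3·5 ≡ 7 (mod 8). So x ≡ 555 + 1643·7 = 12056 (mod 13144).
Unique solution in [0, 13144): x = 12056.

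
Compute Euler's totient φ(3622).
φ(3622) = 1810

φ is multiplicative, with φ(p^e) = p^e − p^(e−1). Factorise 3622 = 2 · 1811. Then
  φ(3622) = (2 − 1) · (1811 − 1) = 1 · 1810 = 1810.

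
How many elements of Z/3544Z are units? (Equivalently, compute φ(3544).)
Z/3544Z has φ(3544) = 1768 units

An element a ∈ Z/3544Z is a unit iff gcd(a, 3544) = 1, so the number of units is φ(3544). φ is multiplicative, with φ(p^e) = p^e − p^(e−1). Factorise 3544 = 2^3 · 443. Then
  φ(3544) = (2^3 − 2^2) · (443 − 1) = 4 · 442 = 1768.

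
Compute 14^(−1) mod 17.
14^(−1) ≡ 11 (mod 17)

Apply the extended Euclidean algorithm to (17, 14), tracking rows (r, s, t) with s·17 + t·14 = r. Each division r_prev = q·r_cur + r_new produces the new row as (previous row) − q·(current row):
  row A: (17, 1, 0)   [1·17 + 0·14 = 17]
  row B: (14, 0, 1)   [0·17 + 1·14 = 14]
  17 = 1·14 + 3   → row C = row A − 1·row B = (3, 1, −1)   [check: 1·17 − 1·14 = 3]
  14 = 4·3 + 2   → row D = row B − 4·row C = (2, −4, 5)   [check: −4·17 + 5·14 = 2]
  3 = 1·2 + 1   → row E = row C − 1·row D = (1, 5, −6)   [check: 5·17 − 6·14 = 1]
  2 = 2·1 + 0   → remainder 0, stop. gcd = 1 (last nonzero row E).
The gcd is 1, so 14 is invertible mod 17. The last nonzero row gives 5·17 − 6·14 = 1, so t = −6. So 14^(−1) ≡ −6 ≡ 11 (mod 17). Verify: 14 · 11 = 154 ≡ 1 (mod 17). ✓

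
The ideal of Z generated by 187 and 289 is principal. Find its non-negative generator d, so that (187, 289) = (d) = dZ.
In the PID Z, (a, b) is generated by gcd(a, b). Compute gcd(289, 187) with the extended Euclidean algorithm, tracking rows (r, s, t) with s·289 + t·187 = r:
  row A: (289, 1, 0)   [1·289 + 0·187 = 289]
  row B: (187, 0, 1)   [0·289 + 1·187 = 187]
  289 = 1·187 + 102   → row C = row A − 1·row B = (102, 1, −1)   [check: 1·289 − 1·187 = 102]
  187 = 1·102 + 85   → row D = row B − 1·row C = (85, −1, 2)   [check: −1·289 + 2·187 = 85]
  102 = 1·85 + 17   → row E = row C − 1·row D = (17, 2, −3)   [check: 2·289 − 3·187 = 17]
  85 = 5·17 + 0   → remainder 0, stop. gcd = 17 (last nonzero row E).
So gcd(187, 289) = 17, with Bézout identity 2·289 − 3·187 = 17. Containment (⊇): the Bézout identity exhibits 17 as an element of (187, 289), giving (17) ⊆ (187, 289). Containment (⊆): since 17 | 187 and 17 | 289 (187 = 17·11, 289 = 17·17), every Z-linear combination of 187 and 289 is divisible by 17, so (187, 289) ⊆ (17). Therefore (187, 289) = (17), d = 17.

Final answer: (187, 289) = (17); d = 17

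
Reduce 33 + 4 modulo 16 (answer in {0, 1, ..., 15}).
Reduce the summands first: 33 ≡ 1 (mod 16), so 33 + 4 ≡ 1 + 4 (mod 16). 1 + 4 = 5; 5 = 0·16 + 5, so (33 + 4) mod 16 = 5.

Final answer: 5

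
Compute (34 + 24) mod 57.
Both summands are already reduced mod 57. 34 + 24 = 58; 58 = 1·57 + 1, so (34 + 24) mod 57 = 1.

Final answer: 1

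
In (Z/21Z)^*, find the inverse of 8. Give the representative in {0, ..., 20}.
Apply the extended Euclidean algorithm to (21, 8), tracking rows (r, s, t) with s·21 + t·8 = r. Each division r_prev = q·r_cur + r_new produces the new row as (previous row) − q·(current row):
  row A: (21, 1, 0)   [1·21 + 0·8 = 21]
  row B: (8, 0, 1)   [0·21 + 1·8 = 8]
  21 = 2·8 + 5   → row C = row A − 2·row B = (5, 1, −2)   [check: 1·21 − 2·8 = 5]
  8 = 1·5 + 3   → row D = row B − 1·row C = (3, −1, 3)   [check: −1·21 + 3·8 = 3]
  5 = 1·3 + 2   → row E = row C − 1·row D = (2, 2, −5)   [check: 2·21 − 5·8 = 2]
  3 = 1·2 + 1   → row F = row D − 1·row E = (1, −3, 8)   [check: −3·21 + 8·8 = 1]
  2 = 2·1 + 0   → remainder 0, stop. gcd = 1 (last nonzero row F).
The gcd is 1, so 8 is invertible mod 21. The last nonzero row gives −3·21 + 8·8 = 1, so t = 8. So 8^(−1) ≡ 8 (mod 21). Verify: 8 · 8 = 64 ≡ 1 (mod 21). ✓

Final answer: 8^(−1) ≡ 8 (mod 21)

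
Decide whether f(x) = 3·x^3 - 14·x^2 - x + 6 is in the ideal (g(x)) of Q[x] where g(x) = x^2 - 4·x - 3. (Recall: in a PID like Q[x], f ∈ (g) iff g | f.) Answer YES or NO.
YES

In Q[x] the ideal (g) consists of all multiples of g, so f ∈ (g) iff g | f, i.e. iff the remainder of f on division by g is 0. Divide f by g (g is monic, so eliminate the leading term of the running remainder at each step):
  leading term 3·x^3: subtract (3·x)·g(x) = 3·x^3 - 12·x^2 - 9·x, leaving -2·x^2 + 8·x + 6
  leading term -2·x^2: subtract (-2)·g(x) = -2·x^2 + 8·x + 6, leaving 0
The remainder is 0, so f(x) = g(x) · h(x) with h(x) = 3·x - 2. Hence g | f, i.e. f ∈ (g).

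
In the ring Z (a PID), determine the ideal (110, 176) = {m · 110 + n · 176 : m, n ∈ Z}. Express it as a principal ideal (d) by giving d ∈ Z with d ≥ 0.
(110, 176) = (22); d = 22

In the PID Z, (a, b) is generated by gcd(a, b). Compute gcd(176, 110) with the extended Euclidean algorithm, tracking rows (r, s, t) with s·176 + t·110 = r:
  row A: (176, 1, 0)   [1·176 + 0·110 = 176]
  row B: (110, 0, 1)   [0·176 + 1·110 = 110]
  176 = 1·110 + 66   → row C = row A − 1·row B = (66, 1, −1)   [check: 1·176 − 1·110 = 66]
  110 = 1·66 + 44   → row D = row B − 1·row C = (44, −1, 2)   [check: −1·176 + 2·110 = 44]
  66 = 1·44 + 22   → row E = row C − 1·row D = (22, 2, −3)   [check: 2·176 − 3·110 = 22]
  44 = 2·22 + 0   → remainder 0, stop. gcd = 22 (last nonzero row E).
So gcd(110, 176) = 22, with Bézout identity 2·176 − 3·110 = 22. Containment (⊇): the Bézout identity exhibits 22 as an element of (110, 176), giving (22) ⊆ (110, 176). Containment (⊆): since 22 | 110 and 22 | 176 (110 = 22·5, 176 = 22·8), every Z-linear combination of 110 and 176 is divisible by 22, so (110, 176) ⊆ (22). Therefore (110, 176) = (22), d = 22.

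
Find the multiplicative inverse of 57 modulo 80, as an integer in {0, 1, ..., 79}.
Apply the extended Euclidean algorithm to (80, 57), tracking rows (r, s, t) with s·80 + t·57 = r. Each division r_prev = q·r_cur + r_new produces the new row as (previous row) − q·(current row):
  row A: (80, 1, 0)   [1·80 + 0·57 = 80]
  row B: (57, 0, 1)   [0·80 + 1·57 = 57]
  80 = 1·57 + 23   → row C = row A − 1·row B = (23, 1, −1)   [check: 1·80 − 1·57 = 23]
  57 = 2·23 + 11   → row D = row B − 2·row C = (11, −2, 3)   [check: −2·80 + 3·57 = 11]
  23 = 2·11 + 1   → row E = row C − 2·row D = (1, 5, −7)   [check: 5·80 − 7·57 = 1]
  11 = 11·1 + 0   → remainder 0, stop. gcd = 1 (last nonzero row E).
The gcd is 1, so 57 is invertible mod 80. The last nonzero row gives 5·80 − 7·57 = 1, so t = −7. So 57^(−1) ≡ −7 ≡ 73 (mod 80). Verify: 57 · 73 = 4161 ≡ 1 (mod 80). ✓

Final answer: 57^(−1) ≡ 73 (mod 80)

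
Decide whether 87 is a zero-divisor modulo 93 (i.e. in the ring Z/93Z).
gcd(87, 93) = 3 > 1, so 87 is not a unit in Z/93Z. In Z/nZ every nonzero non-unit is a zero-divisor: explicitly, take b = 93/gcd = 31 ≠ 0 (mod 93); then 87·31 = 2697 = 29·93, i.e. 87·31 ≡ 0 (mod 93). So 87 is a zero-divisor.

Final answer: YES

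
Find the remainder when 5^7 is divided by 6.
5

Use repeated squaring. Binary(7) = 111. Walk through the bits of the exponent 7 left-to-right: at each bit after the leading one, square the running value, then multiply by 5 if the bit is 1 (always reducing mod 6):
  bit 1 = 1 (leading): start with 5.
  bit 2 = 1: square 5^2 = 25 ≡ 1; bit is 1, so multiply 1·5 = 5 (mod 6).
  bit 3 = 1: square 5^2 = 25 ≡ 1; bit is 1, so multiply 1·5 = 5 (mod 6).
Final value: 5^7 ≡ 5 (mod 6).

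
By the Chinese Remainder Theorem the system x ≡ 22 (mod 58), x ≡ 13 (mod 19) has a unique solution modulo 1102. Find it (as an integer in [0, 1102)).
x ≡ 602 (mod 1102); the representative in [0, 1102) is 602

The moduli 58, 19 are pairwise coprime, so by the CRT there is a unique solution mod 58·19 = 1102.
Solve by successive substitution. Start with x ≡ 22 (mod 58).
  Combine with x ≡ 13 (mod 19): write x = 22 + 58·t and require 22 + 58·t ≡ 13 (mod 19), i.e. 58·t ≡ 13 − 22 ≡ 10 (mod 19). Since 58^(−1) ≡ 1 (mod 19) (58 ≡ 1 (mod 19)), t ≡ 1·10 ≡ 10 (mod 19). So x ≡ 22 + 58·10 = 602 (mod 1102).
Unique solution in [0, 1102): x = 602.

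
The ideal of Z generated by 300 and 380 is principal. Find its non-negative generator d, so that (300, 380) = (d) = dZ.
In the PID Z, (a, b) is generated by gcd(a, b). Compute gcd(380, 300) with the extended Euclidean algorithm, tracking rows (r, s, t) with s·380 + t·300 = r:
  row A: (380, 1, 0)   [1·380 + 0·300 = 380]
  row B: (300, 0, 1)   [0·380 + 1·300 = 300]
  380 = 1·300 + 80   → row C = row A − 1·row B = (80, 1, −1)   [check: 1·380 − 1·300 = 80]
  300 = 3·80 + 60   → row D = row B − 3·row C = (60, −3, 4)   [check: −3·380 + 4·300 = 60]
  80 = 1·60 + 20   → row E = row C − 1·row D = (20, 4, −5)   [check: 4·380 − 5·300 = 20]
  60 = 3·20 + 0   → remainder 0, stop. gcd = 20 (last nonzero row E).
So gcd(300, 380) = 20, with Bézout identity 4·380 − 5·300 = 20. Containment (⊇): the Bézout identity exhibits 20 as an element of (300, 380), giving (20) ⊆ (300, 380). Containment (⊆): since 20 | 300 and 20 | 380 (300 = 20·15, 380 = 20·19), every Z-linear combination of 300 and 380 is divisible by 20, so (300, 380) ⊆ (20). Therefore (300, 380) = (20), d = 20.

Final answer: (300, 380) = (20); d = 20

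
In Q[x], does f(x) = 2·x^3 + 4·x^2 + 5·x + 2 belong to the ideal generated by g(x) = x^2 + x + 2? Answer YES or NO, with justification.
NO

In Q[x] the ideal (g) consists of all multiples of g, so f ∈ (g) iff g | f, i.e. iff the remainder of f on division by g is 0. Divide f by g (g is monic, so eliminate the leading term of the running remainder at each step):
  leading term 2·x^3: subtract (2·x)·g(x) = 2·x^3 + 2·x^2 + 4·x, leaving 2·x^2 + x + 2
  leading term 2·x^2: subtract (2)·g(x) = 2·x^2 + 2·x + 4, leaving -x - 2
The remainder r(x) = -x - 2 ≠ 0 (and deg r < deg g), so g ∤ f, i.e. f ∉ (g).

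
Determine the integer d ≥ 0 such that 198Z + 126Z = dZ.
In the PID Z, (a, b) is generated by gcd(a, b). Compute gcd(198, 126) with the extended Euclidean algorithm, tracking rows (r, s, t) with s·198 + t·126 = r:
  row A: (198, 1, 0)   [1·198 + 0·126 = 198]
  row B: (126, 0, 1)   [0·198 + 1·126 = 126]
  198 = 1·126 + 72   → row C = row A − 1·row B = (72, 1, −1)   [check: 1·198 − 1·126 = 72]
  126 = 1·72 + 54   → row D = row B − 1·row C = (54, −1, 2)   [check: −1·198 + 2·126 = 54]
  72 = 1·54 + 18   → row E = row C − 1·row D = (18, 2, −3)   [check: 2·198 − 3·126 = 18]
  54 = 3·18 + 0   → remainder 0, stop. gcd = 18 (last nonzero row E).
So gcd(198, 126) = 18, with Bézout identity 2·198 − 3·126 = 18. Containment (⊇): the Bézout identity exhibits 18 as an element of (198, 126), giving (18) ⊆ (198, 126). Containment (⊆): since 18 | 198 and 18 | 126 (198 = 18·11, 126 = 18·7), every Z-linear combination of 198 and 126 is divisible by 18, so (198, 126) ⊆ (18). Therefore (198, 126) = (18), d = 18.

Final answer: (198, 126) = (18); d = 18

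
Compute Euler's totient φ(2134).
φ is multiplicative, with φ(p^e) = p^e − p^(e−1). Factorise 2134 = 2 · 11 · 97. Then
  φ(2134) = (2 − 1) · (11 − 1) · (97 − 1) = 1 · 10 · 96 = 960.

Final answer: φ(2134) = 960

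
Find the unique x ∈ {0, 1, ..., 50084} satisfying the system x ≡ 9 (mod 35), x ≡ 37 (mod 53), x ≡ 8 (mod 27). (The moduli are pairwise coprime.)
The moduli 35, 53, 27 are pairwise coprime, so by the CRT there is a unique solution mod 35·53·27 = 50085.
Solve by successive substitution. Start with x ≡ 9 (mod 35).
  Combine with x ≡ 37 (mod 53): write x = 9 + 35·t and require 9 + 35·t ≡ 37 (mod 53), i.e. 35·t ≡ 37 − 9 ≡ 28 (mod 53). Since 35^(−1) ≡ 50 (mod 53), t ≡ 50·28 ≡ 22 (mod 53). So x ≡ 9 + 35·22 = 779 (mod 1855).
  Combine with x ≡ 8 (mod 27): write x = 779 + 1855·t and require 779 + 1855·t ≡ 8 (mod 27), i.e. 1855·t ≡ 8 − 779 ≡ 12 (mod 27). Since 1855^(−1) ≡ 10 (mod 27) (1855 ≡ 19 (mod 27)), t ≡ 10·12 ≡ 12 (mod 27). So x ≡ 779 + 1855·12 = 23039 (mod 50085).
Unique solution in [0, 50085): x = 23039.

Final answer: x ≡ 23039 (mod 50085); the representative in [0, 50085) is 23039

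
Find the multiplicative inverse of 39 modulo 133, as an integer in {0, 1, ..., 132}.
39^(−1) ≡ 58 (mod 133)

Apply the extended Euclidean algorithm to (133, 39), tracking rows (r, s, t) with s·133 + t·39 = r. Each division r_prev = q·r_cur + r_new produces the new row as (previous row) − q·(current row):
  row A: (133, 1, 0)   [1·133 + 0·39 = 133]
  row B: (39, 0, 1)   [0·133 + 1·39 = 39]
  133 = 3·39 + 16   → row C = row A − 3·row B = (16, 1, −3)   [check: 1·133 − 3·39 = 16]
  39 = 2·16 + 7   → row D = row B − 2·row C = (7, −2, 7)   [check: −2·133 + 7·39 = 7]
  16 = 2·7 + 2   → row E = row C − 2·row D = (2, 5, −17)   [check: 5·133 − 17·39 = 2]
  7 = 3·2 + 1   → row F = row D − 3·row E = (1, −17, 58)   [check: −17·133 + 58·39 = 1]
  2 = 2·1 + 0   → remainder 0, stop. gcd = 1 (last nonzero row F).
The gcd is 1, so 39 is invertible mod 133. The last nonzero row gives −17·133 + 58·39 = 1, so t = 58. So 39^(−1) ≡ 58 (mod 133). Verify: 39 · 58 = 2262 ≡ 1 (mod 133). ✓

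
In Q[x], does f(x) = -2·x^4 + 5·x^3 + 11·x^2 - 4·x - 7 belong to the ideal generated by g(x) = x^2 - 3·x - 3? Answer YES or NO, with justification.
NO

In Q[x] the ideal (g) consists of all multiples of g, so f ∈ (g) iff g | f, i.e. iff the remainder of f on division by g is 0. Divide f by g (g is monic, so eliminate the leading term of the running remainder at each step):
  leading term -2·x^4: subtract (-2·x^2)·g(x) = -2·x^4 + 6·x^3 + 6·x^2, leaving -x^3 + 5·x^2 - 4·x - 7
  leading term -x^3: subtract (-x)·g(x) = -x^3 + 3·x^2 + 3·x, leaving 2·x^2 - 7·x - 7
  leading term 2·x^2: subtract (2)·g(x) = 2·x^2 - 6·x - 6, leaving -x - 1
The remainder r(x) = -x - 1 ≠ 0 (and deg r < deg g), so g ∤ f, i.e. f ∉ (g).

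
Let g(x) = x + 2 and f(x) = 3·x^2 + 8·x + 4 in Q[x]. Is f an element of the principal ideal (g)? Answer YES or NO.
In Q[x] the ideal (g) consists of all multiples of g, so f ∈ (g) iff g | f, i.e. iff the remainder of f on division by g is 0. Divide f by g (g is monic, so eliminate the leading term of the running remainder at each step):
  leading term 3·x^2: subtract (3·x)·g(x) = 3·x^2 + 6·x, leaving 2·x + 4
  leading term 2·x: subtract (2)·g(x) = 2·x + 4, leaving 0
The remainder is 0, so f(x) = g(x) · h(x) with h(x) = 3·x + 2. Hence g | f, i.e. f ∈ (g).

Final answer: YES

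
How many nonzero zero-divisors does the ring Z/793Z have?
Z/793Z has 72 nonzero zero-divisors

In Z/793Z each nonzero element is either a unit (gcd with 793 is 1) or a zero-divisor (gcd > 1). The number of units is φ(793): factorise 793 = 13 · 61, so φ(793) = (13 − 1) · (61 − 1) = 12 · 60 = 720. The nonzero elements number 793 − 1 = 792. Hence the nonzero zero-divisors number 792 − 720 = 72.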